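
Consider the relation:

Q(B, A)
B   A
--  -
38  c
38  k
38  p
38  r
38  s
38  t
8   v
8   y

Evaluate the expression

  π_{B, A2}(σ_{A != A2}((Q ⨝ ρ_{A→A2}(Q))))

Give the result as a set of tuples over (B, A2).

{(38, c), (38, k), (38, p), (38, r), (38, s), (38, t), (8, v), (8, y)}

ρ[A→A2]: schema becomes (B, A2); tuples unchanged.
Joining Q and ρ_{A→A2}(Q) on B yields {(38, c, c), (38, c, k), (38, c, p), (38, c, r), (38, c, s), (38, c, t), (38, k, c), (38, k, k), (38, k, p), (38, k, r), (38, k, s), (38, k, t), (38, p, c), (38, p, k), (38, p, p), (38, p, r), (38, p, s), (38, p, t), (38, r, c), (38, r, k), (38, r, p), (38, r, r), (38, r, s), (38, r, t), (38, s, c), (38, s, k), (38, s, p), (38, s, r), (38, s, s), (38, s, t), (38, t, c), (38, t, k), (38, t, p), (38, t, r), (38, t, s), (38, t, t), (8, v, v), (8, v, y), (8, y, v), (8, y, y)}.
Filtering on A != A2 leaves {(38, c, k), (38, c, p), (38, c, r), (38, c, s), (38, c, t), (38, k, c), (38, k, p), (38, k, r), (38, k, s), (38, k, t), (38, p, c), (38, p, k), (38, p, r), (38, p, s), (38, p, t), (38, r, c), (38, r, k), (38, r, p), (38, r, s), (38, r, t), (38, s, c), (38, s, k), (38, s, p), (38, s, r), (38, s, t), (38, t, c), (38, t, k), (38, t, p), (38, t, r), (38, t, s), (8, v, y), (8, y, v)}.
π_{B, A2} gives {(38, c), (38, k), (38, p), (38, r), (38, s), (38, t), (8, v), (8, y)} (24 duplicate(s) eliminated).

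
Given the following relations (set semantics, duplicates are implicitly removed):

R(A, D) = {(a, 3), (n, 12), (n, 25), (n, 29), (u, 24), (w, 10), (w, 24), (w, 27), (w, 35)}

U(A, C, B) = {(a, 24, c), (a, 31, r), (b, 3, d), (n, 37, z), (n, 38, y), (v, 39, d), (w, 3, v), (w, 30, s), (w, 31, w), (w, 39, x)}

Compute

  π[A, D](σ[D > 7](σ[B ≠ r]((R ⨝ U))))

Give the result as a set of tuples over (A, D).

Natural join on A: {(a, 3, 24, c), (a, 3, 31, r), (n, 12, 37, z), (n, 12, 38, y), (n, 25, 37, z), (n, 25, 38, y), (n, 29, 37, z), (n, 29, 38, y), (w, 10, 3, v), (w, 10, 30, s), (w, 10, 31, w), (w, 10, 39, x), (w, 24, 3, v), (w, 24, 30, s), (w, 24, 31, w), (w, 24, 39, x), (w, 27, 3, v), (w, 27, 30, s), (w, 27, 31, w), (w, 27, 39, x), (w, 35, 3, v), (w, 35, 30, s), (w, 35, 31, w), (w, 35, 39, x)}
σ[B ≠ r]: keep tuples satisfying B ≠ r → {(a, 3, 24, c), (n, 12, 37, z), (n, 12, 38, y), (n, 25, 37, z), (n, 25, 38, y), (n, 29, 37, z), (n, 29, 38, y), (w, 10, 3, v), (w, 10, 30, s), (w, 10, 31, w), (w, 10, 39, x), (w, 24, 3, v), (w, 24, 30, s), (w, 24, 31, w), (w, 24, 39, x), (w, 27, 3, v), (w, 27, 30, s), (w, 27, 31, w), (w, 27, 39, x), (w, 35, 3, v), (w, 35, 30, s), (w, 35, 31, w), (w, 35, 39, x)}
σ[D > 7]: keep tuples satisfying D > 7 → {(n, 12, 37, z), (n, 12, 38, y), (n, 25, 37, z), (n, 25, 38, y), (n, 29, 37, z), (n, 29, 38, y), (w, 10, 3, v), (w, 10, 30, s), (w, 10, 31, w), (w, 10, 39, x), (w, 24, 3, v), (w, 24, 30, s), (w, 24, 31, w), (w, 24, 39, x), (w, 27, 3, v), (w, 27, 30, s), (w, 27, 31, w), (w, 27, 39, x), (w, 35, 3, v), (w, 35, 30, s), (w, 35, 31, w), (w, 35, 39, x)}
π_{A, D} gives {(n, 12), (n, 25), (n, 29), (w, 10), (w, 24), (w, 27), (w, 35)} (15 duplicate(s) eliminated).

{(n, 12), (n, 25), (n, 29), (w, 10), (w, 24), (w, 27), (w, 35)}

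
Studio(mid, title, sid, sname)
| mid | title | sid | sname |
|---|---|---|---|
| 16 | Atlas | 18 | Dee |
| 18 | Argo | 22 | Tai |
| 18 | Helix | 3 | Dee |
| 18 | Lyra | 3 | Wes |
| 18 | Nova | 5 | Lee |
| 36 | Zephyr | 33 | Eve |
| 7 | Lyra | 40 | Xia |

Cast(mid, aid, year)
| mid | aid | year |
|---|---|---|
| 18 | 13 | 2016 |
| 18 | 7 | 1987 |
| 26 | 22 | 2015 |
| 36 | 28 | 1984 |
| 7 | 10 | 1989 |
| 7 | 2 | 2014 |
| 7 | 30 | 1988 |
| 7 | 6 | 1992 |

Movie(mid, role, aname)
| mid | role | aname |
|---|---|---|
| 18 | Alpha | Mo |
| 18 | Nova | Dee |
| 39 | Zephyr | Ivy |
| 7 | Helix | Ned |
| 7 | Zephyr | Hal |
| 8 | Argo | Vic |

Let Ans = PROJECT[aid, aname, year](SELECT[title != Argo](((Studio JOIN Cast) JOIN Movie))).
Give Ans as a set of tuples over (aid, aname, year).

Joining Studio and Cast on mid yields {(18, Argo, 22, Tai, 13, 2016), (18, Argo, 22, Tai, 7, 1987), (18, Helix, 3, Dee, 13, 2016), (18, Helix, 3, Dee, 7, 1987), (18, Lyra, 3, Wes, 13, 2016), (18, Lyra, 3, Wes, 7, 1987), (18, Nova, 5, Lee, 13, 2016), (18, Nova, 5, Lee, 7, 1987), (36, Zephyr, 33, Eve, 28, 1984), (7, Lyra, 40, Xia, 10, 1989), (7, Lyra, 40, Xia, 2, 2014), (7, Lyra, 40, Xia, 30, 1988), (7, Lyra, 40, Xia, 6, 1992)}.
Joining (Studio JOIN Cast) and Movie on mid yields {(18, Argo, 22, Tai, 13, 2016, Alpha, Mo), (18, Argo, 22, Tai, 13, 2016, Nova, Dee), (18, Argo, 22, Tai, 7, 1987, Alpha, Mo), (18, Argo, 22, Tai, 7, 1987, Nova, Dee), (18, Helix, 3, Dee, 13, 2016, Alpha, Mo), (18, Helix, 3, Dee, 13, 2016, Nova, Dee), (18, Helix, 3, Dee, 7, 1987, Alpha, Mo), (18, Helix, 3, Dee, 7, 1987, Nova, Dee), (18, Lyra, 3, Wes, 13, 2016, Alpha, Mo), (18, Lyra, 3, Wes, 13, 2016, Nova, Dee), (18, Lyra, 3, Wes, 7, 1987, Alpha, Mo), (18, Lyra, 3, Wes, 7, 1987, Nova, Dee), (18, Nova, 5, Lee, 13, 2016, Alpha, Mo), (18, Nova, 5, Lee, 13, 2016, Nova, Dee), (18, Nova, 5, Lee, 7, 1987, Alpha, Mo), (18, Nova, 5, Lee, 7, 1987, Nova, Dee), (7, Lyra, 40, Xia, 10, 1989, Helix, Ned), (7, Lyra, 40, Xia, 10, 1989, Zephyr, Hal), (7, Lyra, 40, Xia, 2, 2014, Helix, Ned), (7, Lyra, 40, Xia, 2, 2014, Zephyr, Hal), (7, Lyra, 40, Xia, 30, 1988, Helix, Ned), (7, Lyra, 40, Xia, 30, 1988, Zephyr, Hal), (7, Lyra, 40, Xia, 6, 1992, Helix, Ned), (7, Lyra, 40, Xia, 6, 1992, Zephyr, Hal)}.
Filtering on title != Argo leaves {(18, Helix, 3, Dee, 13, 2016, Alpha, Mo), (18, Helix, 3, Dee, 13, 2016, Nova, Dee), (18, Helix, 3, Dee, 7, 1987, Alpha, Mo), (18, Helix, 3, Dee, 7, 1987, Nova, Dee), (18, Lyra, 3, Wes, 13, 2016, Alpha, Mo), (18, Lyra, 3, Wes, 13, 2016, Nova, Dee), (18, Lyra, 3, Wes, 7, 1987, Alpha, Mo), (18, Lyra, 3, Wes, 7, 1987, Nova, Dee), (18, Nova, 5, Lee, 13, 2016, Alpha, Mo), (18, Nova, 5, Lee, 13, 2016, Nova, Dee), (18, Nova, 5, Lee, 7, 1987, Alpha, Mo), (18, Nova, 5, Lee, 7, 1987, Nova, Dee), (7, Lyra, 40, Xia, 10, 1989, Helix, Ned), (7, Lyra, 40, Xia, 10, 1989, Zephyr, Hal), (7, Lyra, 40, Xia, 2, 2014, Helix, Ned), (7, Lyra, 40, Xia, 2, 2014, Zephyr, Hal), (7, Lyra, 40, Xia, 30, 1988, Helix, Ned), (7, Lyra, 40, Xia, 30, 1988, Zephyr, Hal), (7, Lyra, 40, Xia, 6, 1992, Helix, Ned), (7, Lyra, 40, Xia, 6, 1992, Zephyr, Hal)}.
Projecting to aid, aname, year (8 duplicate(s) eliminated): {(10, Hal, 1989), (10, Ned, 1989), (13, Dee, 2016), (13, Mo, 2016), (2, Hal, 2014), (2, Ned, 2014), (30, Hal, 1988), (30, Ned, 1988), (6, Hal, 1992), (6, Ned, 1992), (7, Dee, 1987), (7, Mo, 1987)}

{(10, Hal, 1989), (10, Ned, 1989), (13, Dee, 2016), (13, Mo, 2016), (2, Hal, 2014), (2, Ned, 2014), (30, Hal, 1988), (30, Ned, 1988), (6, Hal, 1992), (6, Ned, 1992), (7, Dee, 1987), (7, Mo, 1987)}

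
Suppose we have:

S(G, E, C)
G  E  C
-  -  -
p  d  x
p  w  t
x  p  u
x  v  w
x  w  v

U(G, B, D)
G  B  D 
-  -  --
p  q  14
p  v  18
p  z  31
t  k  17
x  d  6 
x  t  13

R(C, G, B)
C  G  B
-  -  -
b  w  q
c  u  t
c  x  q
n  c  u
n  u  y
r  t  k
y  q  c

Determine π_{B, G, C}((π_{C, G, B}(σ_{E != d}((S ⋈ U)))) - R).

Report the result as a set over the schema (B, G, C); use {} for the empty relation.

{(d, x, u), (d, x, v), (d, x, w), (q, p, t), (t, x, u), (t, x, v), (t, x, w), (v, p, t), (z, p, t)}

S ⋈ U (natural join on G): {(p, d, x, q, 14), (p, d, x, v, 18), (p, d, x, z, 31), (p, w, t, q, 14), (p, w, t, v, 18), (p, w, t, z, 31), (x, p, u, d, 6), (x, p, u, t, 13), (x, v, w, d, 6), (x, v, w, t, 13), (x, w, v, d, 6), (x, w, v, t, 13)}
Filtering on E != d leaves {(p, w, t, q, 14), (p, w, t, v, 18), (p, w, t, z, 31), (x, p, u, d, 6), (x, p, u, t, 13), (x, v, w, d, 6), (x, v, w, t, 13), (x, w, v, d, 6), (x, w, v, t, 13)}.
Projecting to C, G, B: {(t, p, q), (t, p, v), (t, p, z), (u, x, d), (u, x, t), (v, x, d), (v, x, t), (w, x, d), (w, x, t)}
Set difference of the two operands is {(t, p, q), (t, p, v), (t, p, z), (u, x, d), (u, x, t), (v, x, d), (v, x, t), (w, x, d), (w, x, t)}.
Projecting to B, G, C: {(d, x, u), (d, x, v), (d, x, w), (q, p, t), (t, x, u), (t, x, v), (t, x, w), (v, p, t), (z, p, t)}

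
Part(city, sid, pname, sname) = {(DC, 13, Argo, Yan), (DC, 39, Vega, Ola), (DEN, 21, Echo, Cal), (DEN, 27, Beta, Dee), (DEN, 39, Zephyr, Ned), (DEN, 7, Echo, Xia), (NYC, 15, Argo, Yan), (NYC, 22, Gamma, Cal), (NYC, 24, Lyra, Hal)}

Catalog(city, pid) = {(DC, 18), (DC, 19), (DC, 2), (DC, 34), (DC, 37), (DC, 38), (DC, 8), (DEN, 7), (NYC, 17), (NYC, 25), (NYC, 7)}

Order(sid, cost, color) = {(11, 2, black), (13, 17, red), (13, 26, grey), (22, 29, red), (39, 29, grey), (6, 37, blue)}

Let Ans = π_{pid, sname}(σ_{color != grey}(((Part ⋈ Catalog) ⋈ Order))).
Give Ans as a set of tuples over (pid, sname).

Part ⋈ Catalog (natural join on city): {(DC, 13, Argo, Yan, 18), (DC, 13, Argo, Yan, 19), (DC, 13, Argo, Yan, 2), (DC, 13, Argo, Yan, 34), (DC, 13, Argo, Yan, 37), (DC, 13, Argo, Yan, 38), (DC, 13, Argo, Yan, 8), (DC, 39, Vega, Ola, 18), (DC, 39, Vega, Ola, 19), (DC, 39, Vega, Ola, 2), (DC, 39, Vega, Ola, 34), (DC, 39, Vega, Ola, 37), (DC, 39, Vega, Ola, 38), (DC, 39, Vega, Ola, 8), (DEN, 21, Echo, Cal, 7), (DEN, 27, Beta, Dee, 7), (DEN, 39, Zephyr, Ned, 7), (DEN, 7, Echo, Xia, 7), (NYC, 15, Argo, Yan, 17), (NYC, 15, Argo, Yan, 25), (NYC, 15, Argo, Yan, 7), (NYC, 22, Gamma, Cal, 17), (NYC, 22, Gamma, Cal, 25), (NYC, 22, Gamma, Cal, 7), (NYC, 24, Lyra, Hal, 17), (NYC, 24, Lyra, Hal, 25), (NYC, 24, Lyra, Hal, 7)}
(Part ⋈ Catalog) ⋈ Order (natural join on sid): {(DC, 13, Argo, Yan, 18, 17, red), (DC, 13, Argo, Yan, 18, 26, grey), (DC, 13, Argo, Yan, 19, 17, red), (DC, 13, Argo, Yan, 19, 26, grey), (DC, 13, Argo, Yan, 2, 17, red), (DC, 13, Argo, Yan, 2, 26, grey), (DC, 13, Argo, Yan, 34, 17, red), (DC, 13, Argo, Yan, 34, 26, grey), (DC, 13, Argo, Yan, 37, 17, red), (DC, 13, Argo, Yan, 37, 26, grey), (DC, 13, Argo, Yan, 38, 17, red), (DC, 13, Argo, Yan, 38, 26, grey), (DC, 13, Argo, Yan, 8, 17, red), (DC, 13, Argo, Yan, 8, 26, grey), (DC, 39, Vega, Ola, 18, 29, grey), (DC, 39, Vega, Ola, 19, 29, grey), (DC, 39, Vega, Ola, 2, 29, grey), (DC, 39, Vega, Ola, 34, 29, grey), (DC, 39, Vega, Ola, 37, 29, grey), (DC, 39, Vega, Ola, 38, 29, grey), (DC, 39, Vega, Ola, 8, 29, grey), (DEN, 39, Zephyr, Ned, 7, 29, grey), (NYC, 22, Gamma, Cal, 17, 29, red), (NYC, 22, Gamma, Cal, 25, 29, red), (NYC, 22, Gamma, Cal, 7, 29, red)}
Apply σ_{color != grey}; surviving tuples: {(DC, 13, Argo, Yan, 18, 17, red), (DC, 13, Argo, Yan, 19, 17, red), (DC, 13, Argo, Yan, 2, 17, red), (DC, 13, Argo, Yan, 34, 17, red), (DC, 13, Argo, Yan, 37, 17, red), (DC, 13, Argo, Yan, 38, 17, red), (DC, 13, Argo, Yan, 8, 17, red), (NYC, 22, Gamma, Cal, 17, 29, red), (NYC, 22, Gamma, Cal, 25, 29, red), (NYC, 22, Gamma, Cal, 7, 29, red)}
Keep only column(s) pid, sname: {(17, Cal), (18, Yan), (19, Yan), (2, Yan), (25, Cal), (34, Yan), (37, Yan), (38, Yan), (7, Cal), (8, Yan)}

{(17, Cal), (18, Yan), (19, Yan), (2, Yan), (25, Cal), (34, Yan), (37, Yan), (38, Yan), (7, Cal), (8, Yan)}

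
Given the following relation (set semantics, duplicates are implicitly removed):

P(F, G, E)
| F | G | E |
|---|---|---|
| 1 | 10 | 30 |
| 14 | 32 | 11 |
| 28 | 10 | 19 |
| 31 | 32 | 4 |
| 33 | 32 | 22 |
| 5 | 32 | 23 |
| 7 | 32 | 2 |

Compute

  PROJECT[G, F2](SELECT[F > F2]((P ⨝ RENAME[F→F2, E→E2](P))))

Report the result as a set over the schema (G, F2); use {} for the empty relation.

ρ[F→F2, E→E2]: schema becomes (F2, G, E2); tuples unchanged.
Natural join on G: {(1, 10, 30, 1, 30), (1, 10, 30, 28, 19), (14, 32, 11, 14, 11), (14, 32, 11, 31, 4), (14, 32, 11, 33, 22), (14, 32, 11, 5, 23), (14, 32, 11, 7, 2), (28, 10, 19, 1, 30), (28, 10, 19, 28, 19), (31, 32, 4, 14, 11), (31, 32, 4, 31, 4), (31, 32, 4, 33, 22), (31, 32, 4, 5, 23), (31, 32, 4, 7, 2), (33, 32, 22, 14, 11), (33, 32, 22, 31, 4), (33, 32, 22, 33, 22), (33, 32, 22, 5, 23), (33, 32, 22, 7, 2), (5, 32, 23, 14, 11), (5, 32, 23, 31, 4), (5, 32, 23, 33, 22), (5, 32, 23, 5, 23), (5, 32, 23, 7, 2), (7, 32, 2, 14, 11), (7, 32, 2, 31, 4), (7, 32, 2, 33, 22), (7, 32, 2, 5, 23), (7, 32, 2, 7, 2)}
Filtering on F > F2 leaves {(14, 32, 11, 5, 23), (14, 32, 11, 7, 2), (28, 10, 19, 1, 30), (31, 32, 4, 14, 11), (31, 32, 4, 5, 23), (31, 32, 4, 7, 2), (33, 32, 22, 14, 11), (33, 32, 22, 31, 4), (33, 32, 22, 5, 23), (33, 32, 22, 7, 2), (7, 32, 2, 5, 23)}.
Keep only column(s) G, F2 (6 duplicate(s) eliminated): {(10, 1), (32, 14), (32, 31), (32, 5), (32, 7)}

{(10, 1), (32, 14), (32, 31), (32, 5), (32, 7)}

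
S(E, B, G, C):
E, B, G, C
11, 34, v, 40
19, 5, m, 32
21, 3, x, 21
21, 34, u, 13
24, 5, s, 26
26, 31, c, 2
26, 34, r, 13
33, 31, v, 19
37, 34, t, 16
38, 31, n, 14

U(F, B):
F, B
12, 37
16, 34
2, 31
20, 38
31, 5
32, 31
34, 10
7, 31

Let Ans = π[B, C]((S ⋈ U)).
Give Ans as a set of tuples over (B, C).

{(31, 14), (31, 19), (31, 2), (34, 13), (34, 16), (34, 40), (5, 26), (5, 32)}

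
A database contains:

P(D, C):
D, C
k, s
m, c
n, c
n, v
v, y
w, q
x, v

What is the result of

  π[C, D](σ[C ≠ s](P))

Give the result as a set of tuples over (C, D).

{(c, m), (c, n), (q, w), (v, n), (v, x), (y, v)}

σ[C ≠ s]: keep tuples satisfying C ≠ s → {(m, c), (n, c), (n, v), (v, y), (w, q), (x, v)}
π[C, D]: project onto (C, D) → {(c, m), (c, n), (q, w), (v, n), (v, x), (y, v)}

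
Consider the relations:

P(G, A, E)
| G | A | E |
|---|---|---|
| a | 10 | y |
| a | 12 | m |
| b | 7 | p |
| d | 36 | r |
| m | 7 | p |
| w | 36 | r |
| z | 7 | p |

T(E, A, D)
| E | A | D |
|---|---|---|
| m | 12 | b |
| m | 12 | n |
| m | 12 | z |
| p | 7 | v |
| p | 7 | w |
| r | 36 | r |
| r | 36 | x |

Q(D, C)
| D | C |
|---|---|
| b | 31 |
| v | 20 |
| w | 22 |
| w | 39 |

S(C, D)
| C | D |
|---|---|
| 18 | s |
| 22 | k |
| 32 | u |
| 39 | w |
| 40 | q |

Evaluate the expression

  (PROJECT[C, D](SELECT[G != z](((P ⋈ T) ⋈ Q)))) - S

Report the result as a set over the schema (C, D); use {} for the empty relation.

{(20, v), (22, w), (31, b)}

Natural join on A, E: {(a, 12, m, b), (a, 12, m, n), (a, 12, m, z), (b, 7, p, v), (b, 7, p, w), (d, 36, r, r), (d, 36, r, x), (m, 7, p, v), (m, 7, p, w), (w, 36, r, r), (w, 36, r, x), (z, 7, p, v), (z, 7, p, w)}
Natural join on D: {(a, 12, m, b, 31), (b, 7, p, v, 20), (b, 7, p, w, 22), (b, 7, p, w, 39), (m, 7, p, v, 20), (m, 7, p, w, 22), (m, 7, p, w, 39), (z, 7, p, v, 20), (z, 7, p, w, 22), (z, 7, p, w, 39)}
Filtering on G != z leaves {(a, 12, m, b, 31), (b, 7, p, v, 20), (b, 7, p, w, 22), (b, 7, p, w, 39), (m, 7, p, v, 20), (m, 7, p, w, 22), (m, 7, p, w, 39)}.
π[C, D]: project onto (C, D) (3 duplicate(s) eliminated) → {(20, v), (22, w), (31, b), (39, w)}
Difference: {(20, v), (22, w), (31, b), (39, w)} with {(18, s), (22, k), (32, u), (39, w), (40, q)} → {(20, v), (22, w), (31, b)}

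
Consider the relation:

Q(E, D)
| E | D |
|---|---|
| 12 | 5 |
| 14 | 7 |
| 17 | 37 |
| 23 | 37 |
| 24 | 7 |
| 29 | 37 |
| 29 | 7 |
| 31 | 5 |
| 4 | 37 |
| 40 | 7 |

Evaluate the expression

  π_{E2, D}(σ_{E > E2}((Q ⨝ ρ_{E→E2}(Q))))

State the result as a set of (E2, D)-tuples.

{(12, 5), (14, 7), (17, 37), (23, 37), (24, 7), (29, 7), (4, 37)}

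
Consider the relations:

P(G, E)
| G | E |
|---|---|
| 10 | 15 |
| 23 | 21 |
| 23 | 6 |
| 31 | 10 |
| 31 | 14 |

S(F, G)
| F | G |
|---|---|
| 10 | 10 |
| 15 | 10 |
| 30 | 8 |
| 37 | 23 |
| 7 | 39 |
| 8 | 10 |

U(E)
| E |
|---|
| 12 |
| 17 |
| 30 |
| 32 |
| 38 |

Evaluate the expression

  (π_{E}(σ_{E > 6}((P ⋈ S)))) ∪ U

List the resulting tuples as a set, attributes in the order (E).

P ⋈ S (natural join on G): {(10, 15, 10), (10, 15, 15), (10, 15, 8), (23, 21, 37), (23, 6, 37)}
σ[E > 6]: keep tuples satisfying E > 6 → {(10, 15, 10), (10, 15, 15), (10, 15, 8), (23, 21, 37)}
Keep only column(s) E (2 duplicate(s) eliminated): {15, 21}
Union: {15, 21} with {12, 17, 30, 32, 38} → {12, 15, 17, 21, 30, 32, 38}

{12, 15, 17, 21, 30, 32, 38}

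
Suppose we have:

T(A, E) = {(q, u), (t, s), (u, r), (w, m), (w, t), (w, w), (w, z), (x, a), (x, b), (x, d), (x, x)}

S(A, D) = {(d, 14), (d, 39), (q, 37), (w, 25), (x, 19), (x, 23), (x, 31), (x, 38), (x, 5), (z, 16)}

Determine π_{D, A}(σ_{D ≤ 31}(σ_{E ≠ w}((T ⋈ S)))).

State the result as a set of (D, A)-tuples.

Joining T and S on A yields {(q, u, 37), (w, m, 25), (w, t, 25), (w, w, 25), (w, z, 25), (x, a, 19), (x, a, 23), (x, a, 31), (x, a, 38), (x, a, 5), (x, b, 19), (x, b, 23), (x, b, 31), (x, b, 38), (x, b, 5), (x, d, 19), (x, d, 23), (x, d, 31), (x, d, 38), (x, d, 5), (x, x, 19), (x, x, 23), (x, x, 31), (x, x, 38), (x, x, 5)}.
Filtering on E ≠ w leaves {(q, u, 37), (w, m, 25), (w, t, 25), (w, z, 25), (x, a, 19), (x, a, 23), (x, a, 31), (x, a, 38), (x, a, 5), (x, b, 19), (x, b, 23), (x, b, 31), (x, b, 38), (x, b, 5), (x, d, 19), (x, d, 23), (x, d, 31), (x, d, 38), (x, d, 5), (x, x, 19), (x, x, 23), (x, x, 31), (x, x, 38), (x, x, 5)}.
Filtering on D ≤ 31 leaves {(w, m, 25), (w, t, 25), (w, z, 25), (x, a, 19), (x, a, 23), (x, a, 31), (x, a, 5), (x, b, 19), (x, b, 23), (x, b, 31), (x, b, 5), (x, d, 19), (x, d, 23), (x, d, 31), (x, d, 5), (x, x, 19), (x, x, 23), (x, x, 31), (x, x, 5)}.
Keep only column(s) D, A (14 duplicate(s) eliminated): {(19, x), (23, x), (25, w), (31, x), (5, x)}

{(19, x), (23, x), (25, w), (31, x), (5, x)}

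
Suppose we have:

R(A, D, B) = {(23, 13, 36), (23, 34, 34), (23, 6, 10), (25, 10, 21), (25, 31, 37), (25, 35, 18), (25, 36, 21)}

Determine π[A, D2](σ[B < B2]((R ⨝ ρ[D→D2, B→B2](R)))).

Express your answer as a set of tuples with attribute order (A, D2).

{(23, 13), (23, 34), (25, 10), (25, 31), (25, 36)}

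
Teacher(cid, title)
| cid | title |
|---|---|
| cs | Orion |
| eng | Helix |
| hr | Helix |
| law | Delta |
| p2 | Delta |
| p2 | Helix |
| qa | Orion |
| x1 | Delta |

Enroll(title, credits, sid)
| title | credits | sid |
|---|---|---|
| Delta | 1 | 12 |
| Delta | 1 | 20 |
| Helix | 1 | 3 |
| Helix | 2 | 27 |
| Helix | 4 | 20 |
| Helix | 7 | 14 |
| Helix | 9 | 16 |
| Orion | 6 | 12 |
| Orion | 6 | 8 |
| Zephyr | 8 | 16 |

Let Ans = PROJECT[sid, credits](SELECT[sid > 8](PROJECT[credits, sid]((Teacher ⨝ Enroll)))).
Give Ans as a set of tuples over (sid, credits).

{(12, 1), (12, 6), (14, 7), (16, 9), (20, 1), (20, 4), (27, 2)}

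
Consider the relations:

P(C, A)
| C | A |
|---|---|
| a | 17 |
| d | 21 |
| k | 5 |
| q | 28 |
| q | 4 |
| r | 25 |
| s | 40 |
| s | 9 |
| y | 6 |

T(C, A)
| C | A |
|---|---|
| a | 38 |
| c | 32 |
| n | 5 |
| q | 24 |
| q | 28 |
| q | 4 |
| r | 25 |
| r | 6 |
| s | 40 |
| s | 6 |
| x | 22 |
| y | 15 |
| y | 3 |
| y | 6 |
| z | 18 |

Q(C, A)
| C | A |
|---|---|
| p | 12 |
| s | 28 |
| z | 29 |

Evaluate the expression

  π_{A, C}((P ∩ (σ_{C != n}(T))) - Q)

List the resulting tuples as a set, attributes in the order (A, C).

{(25, r), (28, q), (4, q), (40, s), (6, y)}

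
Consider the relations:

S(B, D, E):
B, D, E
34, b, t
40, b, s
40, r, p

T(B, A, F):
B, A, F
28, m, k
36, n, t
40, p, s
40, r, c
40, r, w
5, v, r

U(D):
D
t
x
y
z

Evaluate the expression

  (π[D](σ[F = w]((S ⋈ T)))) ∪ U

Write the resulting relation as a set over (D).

S ⋈ T (natural join on B): {(40, b, s, p, s), (40, b, s, r, c), (40, b, s, r, w), (40, r, p, p, s), (40, r, p, r, c), (40, r, p, r, w)}
σ[F = w]: keep tuples satisfying F = w → {(40, b, s, r, w), (40, r, p, r, w)}
Projecting to D: {b, r}
Taking the union: {b, r, t, x, y, z}

{b, r, t, x, y, z}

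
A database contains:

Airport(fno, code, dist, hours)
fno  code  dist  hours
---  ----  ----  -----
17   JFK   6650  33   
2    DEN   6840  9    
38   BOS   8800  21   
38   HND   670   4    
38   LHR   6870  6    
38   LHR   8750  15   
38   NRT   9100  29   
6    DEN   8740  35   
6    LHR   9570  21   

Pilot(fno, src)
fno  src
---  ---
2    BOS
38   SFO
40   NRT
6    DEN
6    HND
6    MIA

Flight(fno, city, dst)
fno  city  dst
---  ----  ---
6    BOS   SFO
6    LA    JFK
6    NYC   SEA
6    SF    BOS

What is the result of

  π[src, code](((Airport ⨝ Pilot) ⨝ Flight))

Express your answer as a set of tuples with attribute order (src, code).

{(DEN, DEN), (DEN, LHR), (HND, DEN), (HND, LHR), (MIA, DEN), (MIA, LHR)}

Airport ⋈ Pilot (natural join on fno): {(2, DEN, 6840, 9, BOS), (38, BOS, 8800, 21, SFO), (38, HND, 670, 4, SFO), (38, LHR, 6870, 6, SFO), (38, LHR, 8750, 15, SFO), (38, NRT, 9100, 29, SFO), (6, DEN, 8740, 35, DEN), (6, DEN, 8740, 35, HND), (6, DEN, 8740, 35, MIA), (6, LHR, 9570, 21, DEN), (6, LHR, 9570, 21, HND), (6, LHR, 9570, 21, MIA)}
(Airport ⨝ Pilot) ⋈ Flight (natural join on fno): {(6, DEN, 8740, 35, DEN, BOS, SFO), (6, DEN, 8740, 35, DEN, LA, JFK), (6, DEN, 8740, 35, DEN, NYC, SEA), (6, DEN, 8740, 35, DEN, SF, BOS), (6, DEN, 8740, 35, HND, BOS, SFO), (6, DEN, 8740, 35, HND, LA, JFK), (6, DEN, 8740, 35, HND, NYC, SEA), (6, DEN, 8740, 35, HND, SF, BOS), (6, DEN, 8740, 35, MIA, BOS, SFO), (6, DEN, 8740, 35, MIA, LA, JFK), (6, DEN, 8740, 35, MIA, NYC, SEA), (6, DEN, 8740, 35, MIA, SF, BOS), (6, LHR, 9570, 21, DEN, BOS, SFO), (6, LHR, 9570, 21, DEN, LA, JFK), (6, LHR, 9570, 21, DEN, NYC, SEA), (6, LHR, 9570, 21, DEN, SF, BOS), (6, LHR, 9570, 21, HND, BOS, SFO), (6, LHR, 9570, 21, HND, LA, JFK), (6, LHR, 9570, 21, HND, NYC, SEA), (6, LHR, 9570, 21, HND, SF, BOS), (6, LHR, 9570, 21, MIA, BOS, SFO), (6, LHR, 9570, 21, MIA, LA, JFK), (6, LHR, 9570, 21, MIA, NYC, SEA), (6, LHR, 9570, 21, MIA, SF, BOS)}
π[src, code]: project onto (src, code) (18 duplicate(s) eliminated) → {(DEN, DEN), (DEN, LHR), (HND, DEN), (HND, LHR), (MIA, DEN), (MIA, LHR)}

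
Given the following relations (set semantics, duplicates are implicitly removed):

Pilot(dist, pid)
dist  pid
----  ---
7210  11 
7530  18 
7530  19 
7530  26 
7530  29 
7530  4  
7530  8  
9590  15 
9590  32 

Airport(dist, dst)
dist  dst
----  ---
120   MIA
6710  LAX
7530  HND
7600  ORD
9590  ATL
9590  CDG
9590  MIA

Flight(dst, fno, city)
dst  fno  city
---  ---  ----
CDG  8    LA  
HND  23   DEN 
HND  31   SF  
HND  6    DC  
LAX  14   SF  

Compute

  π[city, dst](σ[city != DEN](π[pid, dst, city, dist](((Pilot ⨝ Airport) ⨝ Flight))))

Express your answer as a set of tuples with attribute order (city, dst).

{(DC, HND), (LA, CDG), (SF, HND)}

Joining Pilot and Airport on dist yields {(7530, 18, HND), (7530, 19, HND), (7530, 26, HND), (7530, 29, HND), (7530, 4, HND), (7530, 8, HND), (9590, 15, ATL), (9590, 15, CDG), (9590, 15, MIA), (9590, 32, ATL), (9590, 32, CDG), (9590, 32, MIA)}.
Joining (Pilot ⨝ Airport) and Flight on dst yields {(7530, 18, HND, 23, DEN), (7530, 18, HND, 31, SF), (7530, 18, HND, 6, DC), (7530, 19, HND, 23, DEN), (7530, 19, HND, 31, SF), (7530, 19, HND, 6, DC), (7530, 26, HND, 23, DEN), (7530, 26, HND, 31, SF), (7530, 26, HND, 6, DC), (7530, 29, HND, 23, DEN), (7530, 29, HND, 31, SF), (7530, 29, HND, 6, DC), (7530, 4, HND, 23, DEN), (7530, 4, HND, 31, SF), (7530, 4, HND, 6, DC), (7530, 8, HND, 23, DEN), (7530, 8, HND, 31, SF), (7530, 8, HND, 6, DC), (9590, 15, CDG, 8, LA), (9590, 32, CDG, 8, LA)}.
Keep only column(s) pid, dst, city, dist: {(15, CDG, LA, 9590), (18, HND, DC, 7530), (18, HND, DEN, 7530), (18, HND, SF, 7530), (19, HND, DC, 7530), (19, HND, DEN, 7530), (19, HND, SF, 7530), (26, HND, DC, 7530), (26, HND, DEN, 7530), (26, HND, SF, 7530), (29, HND, DC, 7530), (29, HND, DEN, 7530), (29, HND, SF, 7530), (32, CDG, LA, 9590), (4, HND, DC, 7530), (4, HND, DEN, 7530), (4, HND, SF, 7530), (8, HND, DC, 7530), (8, HND, DEN, 7530), (8, HND, SF, 7530)}
Apply σ_{city != DEN}; surviving tuples: {(15, CDG, LA, 9590), (18, HND, DC, 7530), (18, HND, SF, 7530), (19, HND, DC, 7530), (19, HND, SF, 7530), (26, HND, DC, 7530), (26, HND, SF, 7530), (29, HND, DC, 7530), (29, HND, SF, 7530), (32, CDG, LA, 9590), (4, HND, DC, 7530), (4, HND, SF, 7530), (8, HND, DC, 7530), (8, HND, SF, 7530)}
Keep only column(s) city, dst (11 duplicate(s) eliminated): {(DC, HND), (LA, CDG), (SF, HND)}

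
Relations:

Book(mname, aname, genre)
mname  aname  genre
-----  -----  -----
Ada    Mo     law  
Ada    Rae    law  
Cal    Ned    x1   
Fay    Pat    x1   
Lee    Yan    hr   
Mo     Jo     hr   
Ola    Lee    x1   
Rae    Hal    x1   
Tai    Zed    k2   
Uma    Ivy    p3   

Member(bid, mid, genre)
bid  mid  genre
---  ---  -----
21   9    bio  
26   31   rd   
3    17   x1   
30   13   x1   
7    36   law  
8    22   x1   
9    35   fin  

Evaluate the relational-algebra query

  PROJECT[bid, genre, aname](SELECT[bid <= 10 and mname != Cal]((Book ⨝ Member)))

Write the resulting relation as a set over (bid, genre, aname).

Book ⋈ Member (natural join on genre): {(Ada, Mo, law, 7, 36), (Ada, Rae, law, 7, 36), (Cal, Ned, x1, 3, 17), (Cal, Ned, x1, 30, 13), (Cal, Ned, x1, 8, 22), (Fay, Pat, x1, 3, 17), (Fay, Pat, x1, 30, 13), (Fay, Pat, x1, 8, 22), (Ola, Lee, x1, 3, 17), (Ola, Lee, x1, 30, 13), (Ola, Lee, x1, 8, 22), (Rae, Hal, x1, 3, 17), (Rae, Hal, x1, 30, 13), (Rae, Hal, x1, 8, 22)}
Apply σ_{bid <= 10 and mname != Cal}; surviving tuples: {(Ada, Mo, law, 7, 36), (Ada, Rae, law, 7, 36), (Fay, Pat, x1, 3, 17), (Fay, Pat, x1, 8, 22), (Ola, Lee, x1, 3, 17), (Ola, Lee, x1, 8, 22), (Rae, Hal, x1, 3, 17), (Rae, Hal, x1, 8, 22)}
π[bid, genre, aname]: project onto (bid, genre, aname) → {(3, x1, Hal), (3, x1, Lee), (3, x1, Pat), (7, law, Mo), (7, law, Rae), (8, x1, Hal), (8, x1, Lee), (8, x1, Pat)}

{(3, x1, Hal), (3, x1, Lee), (3, x1, Pat), (7, law, Mo), (7, law, Rae), (8, x1, Hal), (8, x1, Lee), (8, x1, Pat)}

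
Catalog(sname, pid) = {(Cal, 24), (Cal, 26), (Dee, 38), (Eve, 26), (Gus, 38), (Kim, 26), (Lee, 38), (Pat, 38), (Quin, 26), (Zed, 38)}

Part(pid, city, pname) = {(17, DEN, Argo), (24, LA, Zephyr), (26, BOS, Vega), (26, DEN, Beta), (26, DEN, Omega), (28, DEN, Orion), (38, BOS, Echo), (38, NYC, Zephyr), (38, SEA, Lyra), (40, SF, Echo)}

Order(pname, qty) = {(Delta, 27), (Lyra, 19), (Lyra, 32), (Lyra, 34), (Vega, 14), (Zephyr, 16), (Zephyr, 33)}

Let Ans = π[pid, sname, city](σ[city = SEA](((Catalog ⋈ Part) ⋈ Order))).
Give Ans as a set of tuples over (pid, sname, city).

{(38, Dee, SEA), (38, Gus, SEA), (38, Lee, SEA), (38, Pat, SEA), (38, Zed, SEA)}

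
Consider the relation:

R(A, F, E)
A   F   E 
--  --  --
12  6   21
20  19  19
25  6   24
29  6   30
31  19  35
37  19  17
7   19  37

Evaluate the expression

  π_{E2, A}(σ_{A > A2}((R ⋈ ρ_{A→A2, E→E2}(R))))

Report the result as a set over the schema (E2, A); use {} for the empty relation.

{(19, 31), (19, 37), (21, 25), (21, 29), (24, 29), (35, 37), (37, 20), (37, 31), (37, 37)}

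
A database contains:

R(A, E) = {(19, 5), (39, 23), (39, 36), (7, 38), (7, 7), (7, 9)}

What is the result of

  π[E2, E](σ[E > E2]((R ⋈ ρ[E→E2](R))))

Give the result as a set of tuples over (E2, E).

ρ[E→E2]: schema becomes (A, E2); tuples unchanged.
R ⋈ ρ[E→E2](R) (natural join on A): {(19, 5, 5), (39, 23, 23), (39, 23, 36), (39, 36, 23), (39, 36, 36), (7, 38, 38), (7, 38, 7), (7, 38, 9), (7, 7, 38), (7, 7, 7), (7, 7, 9), (7, 9, 38), (7, 9, 7), (7, 9, 9)}
Selection E > E2: {(39, 36, 23), (7, 38, 7), (7, 38, 9), (7, 9, 7)}
π_{E2, E} gives {(23, 36), (7, 38), (7, 9), (9, 38)}.

{(23, 36), (7, 38), (7, 9), (9, 38)}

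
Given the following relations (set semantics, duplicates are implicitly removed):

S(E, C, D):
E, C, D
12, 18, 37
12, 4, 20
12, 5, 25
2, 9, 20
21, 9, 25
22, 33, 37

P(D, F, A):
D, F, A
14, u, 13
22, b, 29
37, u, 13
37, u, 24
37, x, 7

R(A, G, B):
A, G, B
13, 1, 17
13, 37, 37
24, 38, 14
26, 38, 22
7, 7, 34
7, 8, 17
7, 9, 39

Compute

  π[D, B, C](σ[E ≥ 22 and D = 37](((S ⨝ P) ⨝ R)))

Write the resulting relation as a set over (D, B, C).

Natural join on D: {(12, 18, 37, u, 13), (12, 18, 37, u, 24), (12, 18, 37, x, 7), (22, 33, 37, u, 13), (22, 33, 37, u, 24), (22, 33, 37, x, 7)}
Natural join on A: {(12, 18, 37, u, 13, 1, 17), (12, 18, 37, u, 13, 37, 37), (12, 18, 37, u, 24, 38, 14), (12, 18, 37, x, 7, 7, 34), (12, 18, 37, x, 7, 8, 17), (12, 18, 37, x, 7, 9, 39), (22, 33, 37, u, 13, 1, 17), (22, 33, 37, u, 13, 37, 37), (22, 33, 37, u, 24, 38, 14), (22, 33, 37, x, 7, 7, 34), (22, 33, 37, x, 7, 8, 17), (22, 33, 37, x, 7, 9, 39)}
Apply σ_{E ≥ 22 and D = 37}; surviving tuples: {(22, 33, 37, u, 13, 1, 17), (22, 33, 37, u, 13, 37, 37), (22, 33, 37, u, 24, 38, 14), (22, 33, 37, x, 7, 7, 34), (22, 33, 37, x, 7, 8, 17), (22, 33, 37, x, 7, 9, 39)}
π[D, B, C]: project onto (D, B, C) (1 duplicate(s) eliminated) → {(37, 14, 33), (37, 17, 33), (37, 34, 33), (37, 37, 33), (37, 39, 33)}

{(37, 14, 33), (37, 17, 33), (37, 34, 33), (37, 37, 33), (37, 39, 33)}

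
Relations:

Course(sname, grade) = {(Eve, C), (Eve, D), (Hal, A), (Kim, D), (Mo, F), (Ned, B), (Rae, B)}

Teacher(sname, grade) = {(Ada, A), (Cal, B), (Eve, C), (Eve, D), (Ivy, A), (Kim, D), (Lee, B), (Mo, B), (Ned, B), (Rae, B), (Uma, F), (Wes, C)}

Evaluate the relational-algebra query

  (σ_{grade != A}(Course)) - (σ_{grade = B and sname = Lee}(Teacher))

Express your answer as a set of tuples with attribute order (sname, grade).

{(Eve, C), (Eve, D), (Kim, D), (Mo, F), (Ned, B), (Rae, B)}

Filtering on grade != A leaves {(Eve, C), (Eve, D), (Kim, D), (Mo, F), (Ned, B), (Rae, B)}.
Filtering on grade = B and sname = Lee leaves {(Lee, B)}.
Taking the difference: {(Eve, C), (Eve, D), (Kim, D), (Mo, F), (Ned, B), (Rae, B)}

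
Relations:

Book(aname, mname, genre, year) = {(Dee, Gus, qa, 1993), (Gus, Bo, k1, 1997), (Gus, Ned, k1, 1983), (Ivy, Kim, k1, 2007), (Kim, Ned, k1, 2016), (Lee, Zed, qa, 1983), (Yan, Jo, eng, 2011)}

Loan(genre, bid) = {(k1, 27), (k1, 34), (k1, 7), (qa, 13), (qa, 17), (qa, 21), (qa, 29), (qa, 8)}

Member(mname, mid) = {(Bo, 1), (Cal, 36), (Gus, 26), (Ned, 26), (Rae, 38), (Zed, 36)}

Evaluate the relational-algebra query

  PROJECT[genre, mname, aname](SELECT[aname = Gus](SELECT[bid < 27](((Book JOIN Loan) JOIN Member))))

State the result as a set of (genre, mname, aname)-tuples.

{(k1, Bo, Gus), (k1, Ned, Gus)}

Book ⋈ Loan (natural join on genre): {(Dee, Gus, qa, 1993, 13), (Dee, Gus, qa, 1993, 17), (Dee, Gus, qa, 1993, 21), (Dee, Gus, qa, 1993, 29), (Dee, Gus, qa, 1993, 8), (Gus, Bo, k1, 1997, 27), (Gus, Bo, k1, 1997, 34), (Gus, Bo, k1, 1997, 7), (Gus, Ned, k1, 1983, 27), (Gus, Ned, k1, 1983, 34), (Gus, Ned, k1, 1983, 7), (Ivy, Kim, k1, 2007, 27), (Ivy, Kim, k1, 2007, 34), (Ivy, Kim, k1, 2007, 7), (Kim, Ned, k1, 2016, 27), (Kim, Ned, k1, 2016, 34), (Kim, Ned, k1, 2016, 7), (Lee, Zed, qa, 1983, 13), (Lee, Zed, qa, 1983, 17), (Lee, Zed, qa, 1983, 21), (Lee, Zed, qa, 1983, 29), (Lee, Zed, qa, 1983, 8)}
(Book JOIN Loan) ⋈ Member (natural join on mname): {(Dee, Gus, qa, 1993, 13, 26), (Dee, Gus, qa, 1993, 17, 26), (Dee, Gus, qa, 1993, 21, 26), (Dee, Gus, qa, 1993, 29, 26), (Dee, Gus, qa, 1993, 8, 26), (Gus, Bo, k1, 1997, 27, 1), (Gus, Bo, k1, 1997, 34, 1), (Gus, Bo, k1, 1997, 7, 1), (Gus, Ned, k1, 1983, 27, 26), (Gus, Ned, k1, 1983, 34, 26), (Gus, Ned, k1, 1983, 7, 26), (Kim, Ned, k1, 2016, 27, 26), (Kim, Ned, k1, 2016, 34, 26), (Kim, Ned, k1, 2016, 7, 26), (Lee, Zed, qa, 1983, 13, 36), (Lee, Zed, qa, 1983, 17, 36), (Lee, Zed, qa, 1983, 21, 36), (Lee, Zed, qa, 1983, 29, 36), (Lee, Zed, qa, 1983, 8, 36)}
Selection bid < 27: {(Dee, Gus, qa, 1993, 13, 26), (Dee, Gus, qa, 1993, 17, 26), (Dee, Gus, qa, 1993, 21, 26), (Dee, Gus, qa, 1993, 8, 26), (Gus, Bo, k1, 1997, 7, 1), (Gus, Ned, k1, 1983, 7, 26), (Kim, Ned, k1, 2016, 7, 26), (Lee, Zed, qa, 1983, 13, 36), (Lee, Zed, qa, 1983, 17, 36), (Lee, Zed, qa, 1983, 21, 36), (Lee, Zed, qa, 1983, 8, 36)}
Selection aname = Gus: {(Gus, Bo, k1, 1997, 7, 1), (Gus, Ned, k1, 1983, 7, 26)}
Projecting to genre, mname, aname: {(k1, Bo, Gus), (k1, Ned, Gus)}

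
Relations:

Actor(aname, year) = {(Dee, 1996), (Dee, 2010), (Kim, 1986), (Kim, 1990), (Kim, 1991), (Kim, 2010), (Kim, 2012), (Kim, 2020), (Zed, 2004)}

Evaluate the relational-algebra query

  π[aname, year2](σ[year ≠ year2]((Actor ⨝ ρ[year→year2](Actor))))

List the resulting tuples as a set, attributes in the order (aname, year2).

ρ[year→year2]: schema becomes (aname, year2); tuples unchanged.
Joining Actor and ρ[year→year2](Actor) on aname yields {(Dee, 1996, 1996), (Dee, 1996, 2010), (Dee, 2010, 1996), (Dee, 2010, 2010), (Kim, 1986, 1986), (Kim, 1986, 1990), (Kim, 1986, 1991), (Kim, 1986, 2010), (Kim, 1986, 2012), (Kim, 1986, 2020), (Kim, 1990, 1986), (Kim, 1990, 1990), (Kim, 1990, 1991), (Kim, 1990, 2010), (Kim, 1990, 2012), (Kim, 1990, 2020), (Kim, 1991, 1986), (Kim, 1991, 1990), (Kim, 1991, 1991), (Kim, 1991, 2010), (Kim, 1991, 2012), (Kim, 1991, 2020), (Kim, 2010, 1986), (Kim, 2010, 1990), (Kim, 2010, 1991), (Kim, 2010, 2010), (Kim, 2010, 2012), (Kim, 2010, 2020), (Kim, 2012, 1986), (Kim, 2012, 1990), (Kim, 2012, 1991), (Kim, 2012, 2010), (Kim, 2012, 2012), (Kim, 2012, 2020), (Kim, 2020, 1986), (Kim, 2020, 1990), (Kim, 2020, 1991), (Kim, 2020, 2010), (Kim, 2020, 2012), (Kim, 2020, 2020), (Zed, 2004, 2004)}.
Apply σ_{year ≠ year2}; surviving tuples: {(Dee, 1996, 2010), (Dee, 2010, 1996), (Kim, 1986, 1990), (Kim, 1986, 1991), (Kim, 1986, 2010), (Kim, 1986, 2012), (Kim, 1986, 2020), (Kim, 1990, 1986), (Kim, 1990, 1991), (Kim, 1990, 2010), (Kim, 1990, 2012), (Kim, 1990, 2020), (Kim, 1991, 1986), (Kim, 1991, 1990), (Kim, 1991, 2010), (Kim, 1991, 2012), (Kim, 1991, 2020), (Kim, 2010, 1986), (Kim, 2010, 1990), (Kim, 2010, 1991), (Kim, 2010, 2012), (Kim, 2010, 2020), (Kim, 2012, 1986), (Kim, 2012, 1990), (Kim, 2012, 1991), (Kim, 2012, 2010), (Kim, 2012, 2020), (Kim, 2020, 1986), (Kim, 2020, 1990), (Kim, 2020, 1991), (Kim, 2020, 2010), (Kim, 2020, 2012)}
π_{aname, year2} gives {(Dee, 1996), (Dee, 2010), (Kim, 1986), (Kim, 1990), (Kim, 1991), (Kim, 2010), (Kim, 2012), (Kim, 2020)} (24 duplicate(s) eliminated).

{(Dee, 1996), (Dee, 2010), (Kim, 1986), (Kim, 1990), (Kim, 1991), (Kim, 2010), (Kim, 2012), (Kim, 2020)}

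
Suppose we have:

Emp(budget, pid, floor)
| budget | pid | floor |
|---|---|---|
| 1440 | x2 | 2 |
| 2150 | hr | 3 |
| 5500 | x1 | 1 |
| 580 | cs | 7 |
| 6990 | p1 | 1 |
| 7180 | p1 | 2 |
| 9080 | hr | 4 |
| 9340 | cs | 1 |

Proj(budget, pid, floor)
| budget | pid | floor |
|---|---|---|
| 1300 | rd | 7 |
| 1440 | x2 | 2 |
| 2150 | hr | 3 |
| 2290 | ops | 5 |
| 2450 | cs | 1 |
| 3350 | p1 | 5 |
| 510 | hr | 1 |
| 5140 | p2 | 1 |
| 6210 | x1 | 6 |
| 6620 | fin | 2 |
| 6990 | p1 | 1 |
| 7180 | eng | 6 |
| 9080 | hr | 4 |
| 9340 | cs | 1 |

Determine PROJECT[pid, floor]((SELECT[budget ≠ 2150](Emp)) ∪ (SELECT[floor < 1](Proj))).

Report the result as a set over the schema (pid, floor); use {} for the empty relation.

{(cs, 1), (cs, 7), (hr, 4), (p1, 1), (p1, 2), (x1, 1), (x2, 2)}

Apply σ_{budget ≠ 2150}; surviving tuples: {(1440, x2, 2), (5500, x1, 1), (580, cs, 7), (6990, p1, 1), (7180, p1, 2), (9080, hr, 4), (9340, cs, 1)}
Apply σ_{floor < 1}; surviving tuples: {}
Union: {(1440, x2, 2), (5500, x1, 1), (580, cs, 7), (6990, p1, 1), (7180, p1, 2), (9080, hr, 4), (9340, cs, 1)} with {} → {(1440, x2, 2), (5500, x1, 1), (580, cs, 7), (6990, p1, 1), (7180, p1, 2), (9080, hr, 4), (9340, cs, 1)}
Projecting to pid, floor: {(cs, 1), (cs, 7), (hr, 4), (p1, 1), (p1, 2), (x1, 1), (x2, 2)}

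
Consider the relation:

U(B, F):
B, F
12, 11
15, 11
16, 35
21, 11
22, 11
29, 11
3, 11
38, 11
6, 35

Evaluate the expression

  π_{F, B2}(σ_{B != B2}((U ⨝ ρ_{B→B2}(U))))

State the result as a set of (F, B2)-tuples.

ρ[B→B2]: schema becomes (B2, F); tuples unchanged.
Natural join on F: {(12, 11, 12), (12, 11, 15), (12, 11, 21), (12, 11, 22), (12, 11, 29), (12, 11, 3), (12, 11, 38), (15, 11, 12), (15, 11, 15), (15, 11, 21), (15, 11, 22), (15, 11, 29), (15, 11, 3), (15, 11, 38), (16, 35, 16), (16, 35, 6), (21, 11, 12), (21, 11, 15), (21, 11, 21), (21, 11, 22), (21, 11, 29), (21, 11, 3), (21, 11, 38), (22, 11, 12), (22, 11, 15), (22, 11, 21), (22, 11, 22), (22, 11, 29), (22, 11, 3), (22, 11, 38), (29, 11, 12), (29, 11, 15), (29, 11, 21), (29, 11, 22), (29, 11, 29), (29, 11, 3), (29, 11, 38), (3, 11, 12), (3, 11, 15), (3, 11, 21), (3, 11, 22), (3, 11, 29), (3, 11, 3), (3, 11, 38), (38, 11, 12), (38, 11, 15), (38, 11, 21), (38, 11, 22), (38, 11, 29), (38, 11, 3), (38, 11, 38), (6, 35, 16), (6, 35, 6)}
Apply σ_{B != B2}; surviving tuples: {(12, 11, 15), (12, 11, 21), (12, 11, 22), (12, 11, 29), (12, 11, 3), (12, 11, 38), (15, 11, 12), (15, 11, 21), (15, 11, 22), (15, 11, 29), (15, 11, 3), (15, 11, 38), (16, 35, 6), (21, 11, 12), (21, 11, 15), (21, 11, 22), (21, 11, 29), (21, 11, 3), (21, 11, 38), (22, 11, 12), (22, 11, 15), (22, 11, 21), (22, 11, 29), (22, 11, 3), (22, 11, 38), (29, 11, 12), (29, 11, 15), (29, 11, 21), (29, 11, 22), (29, 11, 3), (29, 11, 38), (3, 11, 12), (3, 11, 15), (3, 11, 21), (3, 11, 22), (3, 11, 29), (3, 11, 38), (38, 11, 12), (38, 11, 15), (38, 11, 21), (38, 11, 22), (38, 11, 29), (38, 11, 3), (6, 35, 16)}
Keep only column(s) F, B2 (35 duplicate(s) eliminated): {(11, 12), (11, 15), (11, 21), (11, 22), (11, 29), (11, 3), (11, 38), (35, 16), (35, 6)}

{(11, 12), (11, 15), (11, 21), (11, 22), (11, 29), (11, 3), (11, 38), (35, 16), (35, 6)}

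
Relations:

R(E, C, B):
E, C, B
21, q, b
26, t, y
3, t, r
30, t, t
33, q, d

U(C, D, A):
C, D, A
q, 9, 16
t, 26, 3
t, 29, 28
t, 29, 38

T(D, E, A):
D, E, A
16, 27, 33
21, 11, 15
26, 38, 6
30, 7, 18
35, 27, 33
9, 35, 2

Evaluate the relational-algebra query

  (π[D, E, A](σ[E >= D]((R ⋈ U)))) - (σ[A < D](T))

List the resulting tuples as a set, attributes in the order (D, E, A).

{(26, 26, 3), (26, 30, 3), (29, 30, 28), (29, 30, 38), (9, 21, 16), (9, 33, 16)}

Natural join on C: {(21, q, b, 9, 16), (26, t, y, 26, 3), (26, t, y, 29, 28), (26, t, y, 29, 38), (3, t, r, 26, 3), (3, t, r, 29, 28), (3, t, r, 29, 38), (30, t, t, 26, 3), (30, t, t, 29, 28), (30, t, t, 29, 38), (33, q, d, 9, 16)}
σ[E >= D]: keep tuples satisfying E >= D → {(21, q, b, 9, 16), (26, t, y, 26, 3), (30, t, t, 26, 3), (30, t, t, 29, 28), (30, t, t, 29, 38), (33, q, d, 9, 16)}
Projecting to D, E, A: {(26, 26, 3), (26, 30, 3), (29, 30, 28), (29, 30, 38), (9, 21, 16), (9, 33, 16)}
σ[A < D]: keep tuples satisfying A < D → {(21, 11, 15), (26, 38, 6), (30, 7, 18), (35, 27, 33), (9, 35, 2)}
Set difference of the two operands is {(26, 26, 3), (26, 30, 3), (29, 30, 28), (29, 30, 38), (9, 21, 16), (9, 33, 16)}.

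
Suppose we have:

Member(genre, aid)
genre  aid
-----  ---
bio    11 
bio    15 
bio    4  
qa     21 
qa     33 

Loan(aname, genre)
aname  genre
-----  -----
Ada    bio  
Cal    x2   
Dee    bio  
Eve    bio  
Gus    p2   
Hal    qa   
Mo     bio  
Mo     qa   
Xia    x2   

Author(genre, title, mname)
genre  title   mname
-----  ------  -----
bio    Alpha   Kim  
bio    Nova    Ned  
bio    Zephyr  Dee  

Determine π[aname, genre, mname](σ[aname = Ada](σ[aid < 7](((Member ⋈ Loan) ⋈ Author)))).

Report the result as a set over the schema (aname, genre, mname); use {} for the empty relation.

{(Ada, bio, Dee), (Ada, bio, Kim), (Ada, bio, Ned)}

Joining Member and Loan on genre yields {(bio, 11, Ada), (bio, 11, Dee), (bio, 11, Eve), (bio, 11, Mo), (bio, 15, Ada), (bio, 15, Dee), (bio, 15, Eve), (bio, 15, Mo), (bio, 4, Ada), (bio, 4, Dee), (bio, 4, Eve), (bio, 4, Mo), (qa, 21, Hal), (qa, 21, Mo), (qa, 33, Hal), (qa, 33, Mo)}.
Joining (Member ⋈ Loan) and Author on genre yields {(bio, 11, Ada, Alpha, Kim), (bio, 11, Ada, Nova, Ned), (bio, 11, Ada, Zephyr, Dee), (bio, 11, Dee, Alpha, Kim), (bio, 11, Dee, Nova, Ned), (bio, 11, Dee, Zephyr, Dee), (bio, 11, Eve, Alpha, Kim), (bio, 11, Eve, Nova, Ned), (bio, 11, Eve, Zephyr, Dee), (bio, 11, Mo, Alpha, Kim), (bio, 11, Mo, Nova, Ned), (bio, 11, Mo, Zephyr, Dee), (bio, 15, Ada, Alpha, Kim), (bio, 15, Ada, Nova, Ned), (bio, 15, Ada, Zephyr, Dee), (bio, 15, Dee, Alpha, Kim), (bio, 15, Dee, Nova, Ned), (bio, 15, Dee, Zephyr, Dee), (bio, 15, Eve, Alpha, Kim), (bio, 15, Eve, Nova, Ned), (bio, 15, Eve, Zephyr, Dee), (bio, 15, Mo, Alpha, Kim), (bio, 15, Mo, Nova, Ned), (bio, 15, Mo, Zephyr, Dee), (bio, 4, Ada, Alpha, Kim), (bio, 4, Ada, Nova, Ned), (bio, 4, Ada, Zephyr, Dee), (bio, 4, Dee, Alpha, Kim), (bio, 4, Dee, Nova, Ned), (bio, 4, Dee, Zephyr, Dee), (bio, 4, Eve, Alpha, Kim), (bio, 4, Eve, Nova, Ned), (bio, 4, Eve, Zephyr, Dee), (bio, 4, Mo, Alpha, Kim), (bio, 4, Mo, Nova, Ned), (bio, 4, Mo, Zephyr, Dee)}.
Selection aid < 7: {(bio, 4, Ada, Alpha, Kim), (bio, 4, Ada, Nova, Ned), (bio, 4, Ada, Zephyr, Dee), (bio, 4, Dee, Alpha, Kim), (bio, 4, Dee, Nova, Ned), (bio, 4, Dee, Zephyr, Dee), (bio, 4, Eve, Alpha, Kim), (bio, 4, Eve, Nova, Ned), (bio, 4, Eve, Zephyr, Dee), (bio, 4, Mo, Alpha, Kim), (bio, 4, Mo, Nova, Ned), (bio, 4, Mo, Zephyr, Dee)}
Selection aname = Ada: {(bio, 4, Ada, Alpha, Kim), (bio, 4, Ada, Nova, Ned), (bio, 4, Ada, Zephyr, Dee)}
Keep only column(s) aname, genre, mname: {(Ada, bio, Dee), (Ada, bio, Kim), (Ada, bio, Ned)}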